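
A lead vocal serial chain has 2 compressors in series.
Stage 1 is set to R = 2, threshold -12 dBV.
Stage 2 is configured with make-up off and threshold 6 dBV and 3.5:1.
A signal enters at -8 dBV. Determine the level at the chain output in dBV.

Stage 1: 4 dB above -12 dBV, reduced 2:1 to 2 dB above → -10 dBV.
Stage 2: below threshold (-10 ≤ 6); passes unchanged; output -10 dBV.

-10 dBV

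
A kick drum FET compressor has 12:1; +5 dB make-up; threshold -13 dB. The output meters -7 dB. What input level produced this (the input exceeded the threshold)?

Before make-up, the level was -7 − 5 = -12 dB.
The compressed level sits -12 − (-13) = 1 dB over threshold.
Undo the ratio: input overshoot = 1 × 12 = 12 dB, giving input = -1 dB.

-1 dB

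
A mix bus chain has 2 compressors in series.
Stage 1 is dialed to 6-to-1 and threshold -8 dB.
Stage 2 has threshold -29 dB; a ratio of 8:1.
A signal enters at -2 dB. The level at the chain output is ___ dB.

-26.25 dB

Stage 1: overshoot 6 dB → 6/6 = 1 dB → -7 dB.
Stage 2: overshoot 22 dB → 22/8 = 2.75 dB → -26.25 dB.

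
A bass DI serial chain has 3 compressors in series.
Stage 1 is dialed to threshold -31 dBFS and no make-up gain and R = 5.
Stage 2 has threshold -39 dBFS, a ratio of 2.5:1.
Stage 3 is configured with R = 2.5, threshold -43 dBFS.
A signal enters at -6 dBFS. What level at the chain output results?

-39.32 dBFS

Stage 1: overshoot 25 dB → 25/5 = 5 dB → -26 dBFS.
Stage 2: overshoot 13 dB → 13/2.5 = 5.2 dB → -33.8 dBFS.
Stage 3: -33.8 dBFS is 9.2 dB over -43 dBFS; at 2.5:1 that becomes 3.68 dB over, giving -39.32 dBFS.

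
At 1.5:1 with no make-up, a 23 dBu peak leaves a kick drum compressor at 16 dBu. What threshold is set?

Let T be the threshold. Output overshoot = (input overshoot)/R, so 16 − T = (23 − T)/1.5.
1.5·(16 − T) = 23 − T → 0.5·T = 24 − 23 = 1.
T = 1/0.5 = 2 dBu.

2 dBu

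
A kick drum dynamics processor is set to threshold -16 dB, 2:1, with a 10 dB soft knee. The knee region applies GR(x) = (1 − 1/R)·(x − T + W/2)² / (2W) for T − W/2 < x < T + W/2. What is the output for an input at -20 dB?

x − T + W/2 = -20 − (-16) + 5 = 1.
GR = (1 − 1/2) × 1² / 20 = 0.5 × 1 / 20 = 0.025 dB.
Output = -20 − 0.025 = -20.025 dB.

-20.025 dB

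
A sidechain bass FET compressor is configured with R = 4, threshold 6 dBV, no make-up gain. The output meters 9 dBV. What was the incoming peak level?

That's 3 dB above the 6 dBV threshold.
Before 4:1 compression the overshoot was 3 × 4 = 12 dB, so input = 6 + 12 = 18 dBV.

18 dBV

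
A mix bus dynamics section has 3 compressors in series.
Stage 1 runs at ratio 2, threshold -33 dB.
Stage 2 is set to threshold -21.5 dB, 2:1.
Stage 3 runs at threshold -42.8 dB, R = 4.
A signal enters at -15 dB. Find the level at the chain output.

-38.1 dB

Stage 1: overshoot 18 dB → 18/2 = 9 dB → -24 dB.
Stage 2: -24 dB ≤ -21.5 dB, so stage 2 doesn't engage; output -24 dB.
Stage 3: -24 dB is 18.8 dB over -42.8 dB; at 4:1 that becomes 4.7 dB over, giving -38.1 dB.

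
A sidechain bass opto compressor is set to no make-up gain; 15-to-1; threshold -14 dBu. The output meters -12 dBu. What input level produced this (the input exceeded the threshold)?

Post-compression overshoot = -12 − (-14) = 2 dB.
Before 15:1 compression the overshoot was 2 × 15 = 30 dB, so input = -14 + 30 = 16 dBu.

16 dBu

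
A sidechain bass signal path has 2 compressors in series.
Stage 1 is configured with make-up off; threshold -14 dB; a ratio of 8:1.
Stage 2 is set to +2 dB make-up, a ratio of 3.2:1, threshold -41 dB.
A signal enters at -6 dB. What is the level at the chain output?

-30.25 dB

Stage 1: -6 dB is 8 dB over -14 dB; at 8:1 that becomes 1 dB over, giving -13 dB.
Stage 2: 28 dB above -41 dB, reduced 3.2:1 to 8.75 dB above → -32.25 dB; +2 dB make-up → -30.25 dB.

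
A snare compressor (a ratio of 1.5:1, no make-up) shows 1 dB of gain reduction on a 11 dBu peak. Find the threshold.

Gain reduction = 11 − 10 = 1 dB; output overshoot = GR / (R − 1) = 1 / 0.5 = 2 dB.
Threshold = output − output overshoot = 10 − 2 = 8 dBu.

8 dBu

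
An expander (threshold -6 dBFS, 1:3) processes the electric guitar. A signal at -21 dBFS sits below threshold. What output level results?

Below threshold, a 1:3 expander applies gain = (3−1)×(T − x) of attenuation.
(3−1) × 15 = 30 dB, so output = -21 − 30 = -51 dBFS.

-51 dBFS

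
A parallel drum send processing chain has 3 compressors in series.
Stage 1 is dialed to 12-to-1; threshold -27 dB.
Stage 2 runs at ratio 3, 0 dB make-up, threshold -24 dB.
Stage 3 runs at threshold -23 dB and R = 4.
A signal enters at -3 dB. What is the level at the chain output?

-25 dB

Stage 1: -3 dB is 24 dB over -27 dB; at 12:1 that becomes 2 dB over, giving -25 dB.
Stage 2: below threshold (-25 ≤ -24); passes unchanged; output -25 dB.
Stage 3: -25 dB ≤ -23 dB, so stage 3 doesn't engage; output -25 dB.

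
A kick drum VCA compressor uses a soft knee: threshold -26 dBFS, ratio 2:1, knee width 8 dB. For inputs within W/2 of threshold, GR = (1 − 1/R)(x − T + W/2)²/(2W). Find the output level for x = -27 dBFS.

x − T + W/2 = -27 − (-26) + 4 = 3.
GR = (1 − 1/2) × 3² / 16 = 0.5 × 9 / 16 = 0.28125 dB.
Output = -27 − 0.28125 = -27.28125 dBFS.

-27.28125 dBFS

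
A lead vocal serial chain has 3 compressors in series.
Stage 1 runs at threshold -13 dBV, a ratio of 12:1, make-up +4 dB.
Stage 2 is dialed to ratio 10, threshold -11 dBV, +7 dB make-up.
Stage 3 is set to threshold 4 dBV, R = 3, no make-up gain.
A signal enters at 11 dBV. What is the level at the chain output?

-3.6 dBV

Stage 1: 24 dB above -13 dBV, reduced 12:1 to 2 dB above → -11 dBV; +4 dB make-up → -7 dBV.
Stage 2: overshoot 4 dB → 4/10 = 0.4 dB → -10.6 dBV; +7 dB make-up → -3.6 dBV.
Stage 3: -3.6 dBV ≤ 4 dBV, so stage 3 doesn't engage; output -3.6 dBV.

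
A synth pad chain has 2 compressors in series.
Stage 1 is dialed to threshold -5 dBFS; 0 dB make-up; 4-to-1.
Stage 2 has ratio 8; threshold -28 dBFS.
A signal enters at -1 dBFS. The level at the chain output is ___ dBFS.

Stage 1: -1 dBFS is 4 dB over -5 dBFS; at 4:1 that becomes 1 dB over, giving -4 dBFS.
Stage 2: -4 dBFS is 24 dB over -28 dBFS; at 8:1 that becomes 3 dB over, giving -25 dBFS.

-25 dBFS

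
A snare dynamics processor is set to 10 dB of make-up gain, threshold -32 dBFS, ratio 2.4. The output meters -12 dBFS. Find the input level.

-8 dBFS

Before make-up, the level was -12 − 10 = -22 dBFS.
The compressed level sits -22 − (-32) = 10 dB over threshold.
Input overshoot = R × output overshoot = 24 dB → input = -32 + 24 = -8 dBFS.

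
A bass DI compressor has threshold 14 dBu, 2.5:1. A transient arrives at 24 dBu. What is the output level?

The input is 10 dB above the 14 dBu threshold.
The 10 dB excess becomes 4 dB after 2.5:1 reduction.
Output = 14 + 4 = 18 dBu.

18 dBu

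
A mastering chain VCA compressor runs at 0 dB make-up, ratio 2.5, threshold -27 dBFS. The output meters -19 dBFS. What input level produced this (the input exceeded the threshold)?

-7 dBFS

That's 8 dB above the -27 dBFS threshold.
Undo the ratio: input overshoot = 8 × 2.5 = 20 dB, giving input = -7 dBFS.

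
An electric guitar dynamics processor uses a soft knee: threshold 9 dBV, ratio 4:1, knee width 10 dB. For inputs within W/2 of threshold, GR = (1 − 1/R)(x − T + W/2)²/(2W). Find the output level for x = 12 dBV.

9.6 dBV

x − T + W/2 = 12 − 9 + 5 = 8.
GR = (1 − 1/4) × 8² / 20 = 0.75 × 64 / 20 = 2.4 dB.
Output = 12 − 2.4 = 9.6 dBV.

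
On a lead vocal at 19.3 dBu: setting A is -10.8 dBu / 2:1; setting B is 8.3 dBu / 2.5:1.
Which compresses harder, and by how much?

A: overshoot 30.1 dB → output overshoot 15.05 dB → GR 15.05 dB.
B: overshoot 11 dB → output overshoot 4.4 dB → GR 6.6 dB.
A applies 8.45 dB more gain reduction.

A, by 8.45 dB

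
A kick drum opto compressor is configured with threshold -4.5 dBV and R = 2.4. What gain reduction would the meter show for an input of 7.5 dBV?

The signal is 12 dB above threshold.
At 2.4:1, output sits 12/2.4 = 5 dB above threshold.
GR = overshoot in − overshoot out = 12 − 5 = 7 dB.

7 dB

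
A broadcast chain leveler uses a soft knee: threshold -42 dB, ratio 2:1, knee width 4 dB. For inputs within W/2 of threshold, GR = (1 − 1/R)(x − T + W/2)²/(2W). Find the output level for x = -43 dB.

x − T + W/2 = -43 − (-42) + 2 = 1.
GR = (1 − 1/2) × 1² / 8 = 0.5 × 1 / 8 = 0.0625 dB.
Output = -43 − 0.0625 = -43.0625 dB.

-43.0625 dB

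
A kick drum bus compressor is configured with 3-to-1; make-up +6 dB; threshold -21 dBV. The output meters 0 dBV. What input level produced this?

Remove make-up: 0 − 6 = -6 dBV.
The compressed level sits -6 − (-21) = 15 dB over threshold.
Before 3:1 compression the overshoot was 15 × 3 = 45 dB, so input = -21 + 45 = 24 dBV.

24 dBV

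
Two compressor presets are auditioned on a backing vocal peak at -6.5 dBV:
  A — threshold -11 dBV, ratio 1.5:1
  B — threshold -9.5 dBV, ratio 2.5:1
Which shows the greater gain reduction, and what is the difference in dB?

A: overshoot 4.5 dB → output overshoot 3 dB → GR 1.5 dB.
B: overshoot 3 dB → output overshoot 1.2 dB → GR 1.8 dB.
B reduces 0.3 dB more.

B, by 0.3 dB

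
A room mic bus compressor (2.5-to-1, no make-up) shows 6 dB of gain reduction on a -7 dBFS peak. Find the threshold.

-17 dBFS

Input is 10 dB above T (since output overshoot × R = input overshoot: (-13 − T)·2.5 = -7 − T gives T = -17 dBFS).
Check: -17 + (-7 − (-17))/2.5 = -17 + 4 = -13 dBFS. ✓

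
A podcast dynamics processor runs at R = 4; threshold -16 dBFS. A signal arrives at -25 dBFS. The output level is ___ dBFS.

-25 dBFS

-25 dBFS is 9 dB below the -16 dBFS threshold, so no gain reduction is applied.
Output = input = -25 dBFS.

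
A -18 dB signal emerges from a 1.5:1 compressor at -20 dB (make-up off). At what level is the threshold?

-24 dB

Let T be the threshold. Output overshoot = (input overshoot)/R, so -20 − T = (-18 − T)/1.5.
1.5·(-20 − T) = -18 − T → 0.5·T = -30 − (-18) = -12.
T = -12/0.5 = -24 dB.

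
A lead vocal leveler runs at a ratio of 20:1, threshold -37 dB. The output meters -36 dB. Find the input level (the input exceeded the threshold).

That's 1 dB above the -37 dB threshold.
Before 20:1 compression the overshoot was 1 × 20 = 20 dB, so input = -37 + 20 = -17 dB.

-17 dB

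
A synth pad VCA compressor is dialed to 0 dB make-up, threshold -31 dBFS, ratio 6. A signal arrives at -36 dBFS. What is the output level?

-36 dBFS

-36 dBFS is 5 dB below the -31 dBFS threshold, so no gain reduction is applied.
Output = input = -36 dBFS.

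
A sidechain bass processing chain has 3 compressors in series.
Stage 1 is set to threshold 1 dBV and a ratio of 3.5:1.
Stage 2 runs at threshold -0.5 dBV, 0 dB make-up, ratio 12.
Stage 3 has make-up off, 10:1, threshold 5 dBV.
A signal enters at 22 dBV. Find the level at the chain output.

Stage 1: 21 dB above 1 dBV, reduced 3.5:1 to 6 dB above → 7 dBV.
Stage 2: overshoot 7.5 dB → 7.5/12 = 0.625 dB → 0.125 dBV.
Stage 3: 0.125 dBV is at or below the 5 dBV threshold — no compression; output 0.125 dBV.

0.125 dBV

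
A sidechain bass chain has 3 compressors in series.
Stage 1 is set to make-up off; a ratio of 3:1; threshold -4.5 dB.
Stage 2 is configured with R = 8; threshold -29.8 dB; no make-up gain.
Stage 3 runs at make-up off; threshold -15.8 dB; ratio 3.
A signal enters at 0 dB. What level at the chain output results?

-26.45 dB

Stage 1: overshoot 4.5 dB → 4.5/3 = 1.5 dB → -3 dB.
Stage 2: -3 dB is 26.8 dB over -29.8 dB; at 8:1 that becomes 3.35 dB over, giving -26.45 dB.
Stage 3: -26.45 dB is at or below the -15.8 dB threshold — no compression; output -26.45 dB.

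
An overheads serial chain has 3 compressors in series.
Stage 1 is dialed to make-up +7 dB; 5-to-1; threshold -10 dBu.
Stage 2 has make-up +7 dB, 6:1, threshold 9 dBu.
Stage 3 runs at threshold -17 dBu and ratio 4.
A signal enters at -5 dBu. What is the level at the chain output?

-11.5 dBu

Stage 1: -5 dBu is 5 dB over -10 dBu; at 5:1 that becomes 1 dB over, giving -9 dBu; +7 dB make-up → -2 dBu.
Stage 2: -2 dBu ≤ 9 dBu, so stage 2 doesn't engage; make-up brings it to 5 dBu.
Stage 3: 22 dB above -17 dBu, reduced 4:1 to 5.5 dB above → -11.5 dBu.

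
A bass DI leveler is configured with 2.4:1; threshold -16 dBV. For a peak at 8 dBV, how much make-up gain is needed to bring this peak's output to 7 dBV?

Overshoot 24 dB → 24/2.4 = 10 dB after compression, so the compressed level is -16 + 10 = -6 dBV.
Make-up = target − compressed = 7 − (-6) = 13 dB.

13 dB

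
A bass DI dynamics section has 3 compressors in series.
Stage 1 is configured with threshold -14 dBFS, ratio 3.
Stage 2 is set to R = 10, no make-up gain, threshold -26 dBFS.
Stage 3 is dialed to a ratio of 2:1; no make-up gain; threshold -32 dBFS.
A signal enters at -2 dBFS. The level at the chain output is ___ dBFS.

-28.2 dBFS

Stage 1: overshoot 12 dB → 12/3 = 4 dB → -10 dBFS.
Stage 2: -10 dBFS is 16 dB over -26 dBFS; at 10:1 that becomes 1.6 dB over, giving -24.4 dBFS.
Stage 3: 7.6 dB above -32 dBFS, reduced 2:1 to 3.8 dB above → -28.2 dBFS.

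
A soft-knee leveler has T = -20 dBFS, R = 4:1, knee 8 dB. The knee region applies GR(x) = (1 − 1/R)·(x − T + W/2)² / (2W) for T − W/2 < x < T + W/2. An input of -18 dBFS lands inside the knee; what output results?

-19.6875 dBFS

x − T + W/2 = -18 − (-20) + 4 = 6.
GR = (1 − 1/4) × 6² / 16 = 0.75 × 36 / 16 = 1.6875 dB.
Output = -18 − 1.6875 = -19.6875 dBFS.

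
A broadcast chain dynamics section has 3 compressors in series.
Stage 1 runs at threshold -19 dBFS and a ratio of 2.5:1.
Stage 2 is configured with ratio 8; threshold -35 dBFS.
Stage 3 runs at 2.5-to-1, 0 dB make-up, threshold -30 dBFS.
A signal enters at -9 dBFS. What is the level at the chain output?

Stage 1: 10 dB above -19 dBFS, reduced 2.5:1 to 4 dB above → -15 dBFS.
Stage 2: -15 dBFS is 20 dB over -35 dBFS; at 8:1 that becomes 2.5 dB over, giving -32.5 dBFS.
Stage 3: below threshold (-32.5 ≤ -30); passes unchanged; output -32.5 dBFS.

-32.5 dBFS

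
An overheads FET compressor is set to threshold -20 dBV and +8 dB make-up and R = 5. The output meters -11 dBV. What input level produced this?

Remove make-up: -11 − 8 = -19 dBV.
The compressed level sits -19 − (-20) = 1 dB over threshold.
Undo the ratio: input overshoot = 1 × 5 = 5 dB, giving input = -15 dBV.

-15 dBV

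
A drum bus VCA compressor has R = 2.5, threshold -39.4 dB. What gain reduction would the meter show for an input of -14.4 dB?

15 dB

-14.4 dB exceeds the threshold by 25 dB.
After 2.5:1 compression the overshoot becomes 25/2.5 = 10 dB.
So the signal is attenuated by 25 − 10 = 15 dB.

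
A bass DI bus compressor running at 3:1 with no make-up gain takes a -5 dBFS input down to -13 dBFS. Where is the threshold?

-17 dBFS

Gain reduction = -5 − (-13) = 8 dB; output overshoot = GR / (R − 1) = 8 / 2 = 4 dB.
Threshold = output − output overshoot = -13 − 4 = -17 dBFS.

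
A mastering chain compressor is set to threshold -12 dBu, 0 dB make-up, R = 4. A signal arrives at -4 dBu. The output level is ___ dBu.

-10 dBu

Overshoot: -4 − (-12) = 8 dB.
At 4:1 the overshoot is divided by 4, leaving 2 dB above threshold.
Output = -12 + 2 = -10 dBu.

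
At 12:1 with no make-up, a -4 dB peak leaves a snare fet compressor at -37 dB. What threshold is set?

-40 dB

Input is 36 dB above T (since output overshoot × R = input overshoot: (-37 − T)·12 = -4 − T gives T = -40 dB).
Check: -40 + (-4 − (-40))/12 = -40 + 3 = -37 dB. ✓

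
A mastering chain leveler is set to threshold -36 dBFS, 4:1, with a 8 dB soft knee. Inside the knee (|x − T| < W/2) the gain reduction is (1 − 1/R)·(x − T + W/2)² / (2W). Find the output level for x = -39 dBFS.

-39.046875 dBFS

x − T + W/2 = -39 − (-36) + 4 = 1.
GR = (1 − 1/4) × 1² / 16 = 0.75 × 1 / 16 = 0.046875 dB.
Output = -39 − 0.046875 = -39.046875 dBFS.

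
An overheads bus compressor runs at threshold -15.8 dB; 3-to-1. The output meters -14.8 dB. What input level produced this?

The compressed level sits -14.8 − (-15.8) = 1 dB over threshold.
Before 3:1 compression the overshoot was 1 × 3 = 3 dB, so input = -15.8 + 3 = -12.8 dB.

-12.8 dB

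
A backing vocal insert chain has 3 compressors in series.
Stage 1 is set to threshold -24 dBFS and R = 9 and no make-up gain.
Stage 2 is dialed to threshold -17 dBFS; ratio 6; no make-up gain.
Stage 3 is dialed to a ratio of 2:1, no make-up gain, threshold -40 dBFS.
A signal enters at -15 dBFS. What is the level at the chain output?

-31.5 dBFS

Stage 1: -15 dBFS is 9 dB over -24 dBFS; at 9:1 that becomes 1 dB over, giving -23 dBFS.
Stage 2: -23 dBFS ≤ -17 dBFS, so stage 2 doesn't engage; output -23 dBFS.
Stage 3: -23 dBFS is 17 dB over -40 dBFS; at 2:1 that becomes 8.5 dB over, giving -31.5 dBFS.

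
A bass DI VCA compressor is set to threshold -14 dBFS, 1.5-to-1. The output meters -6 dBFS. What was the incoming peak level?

-2 dBFS

The compressed level sits -6 − (-14) = 8 dB over threshold.
Input overshoot = R × output overshoot = 12 dB → input = -14 + 12 = -2 dBFS.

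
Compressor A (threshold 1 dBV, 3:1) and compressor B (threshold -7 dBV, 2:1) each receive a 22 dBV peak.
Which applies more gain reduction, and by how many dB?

B, by 0.5 dB

A: 21 dB over, compressed to 7 dB over, so 14 dB of GR.
B: 29 dB over, compressed to 14.5 dB over, so 14.5 dB of GR.
B reduces 0.5 dB more.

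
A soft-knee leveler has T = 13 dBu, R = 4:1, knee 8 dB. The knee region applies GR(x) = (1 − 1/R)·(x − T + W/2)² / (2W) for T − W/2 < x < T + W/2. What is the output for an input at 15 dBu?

x − T + W/2 = 15 − 13 + 4 = 6.
GR = (1 − 1/4) × 6² / 16 = 0.75 × 36 / 16 = 1.6875 dB.
Output = 15 − 1.6875 = 13.3125 dBu.

13.3125 dBu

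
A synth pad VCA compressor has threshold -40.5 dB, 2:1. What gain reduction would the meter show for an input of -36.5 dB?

The signal is 4 dB above threshold.
At 2:1, output sits 4/2 = 2 dB above threshold.
GR = overshoot in − overshoot out = 4 − 2 = 2 dB.

2 dB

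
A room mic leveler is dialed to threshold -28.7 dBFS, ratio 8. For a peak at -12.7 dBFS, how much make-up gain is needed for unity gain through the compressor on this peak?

14 dB

The peak compresses to -28.7 + 16/8 = -26.7 dBFS.
To reach -12.7 dBFS requires -12.7 − (-26.7) = 14 dB of make-up.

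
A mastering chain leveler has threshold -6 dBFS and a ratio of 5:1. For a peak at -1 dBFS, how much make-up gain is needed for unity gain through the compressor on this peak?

The peak compresses to -6 + 5/5 = -5 dBFS.
To reach -1 dBFS requires -1 − (-5) = 4 dB of make-up.

4 dB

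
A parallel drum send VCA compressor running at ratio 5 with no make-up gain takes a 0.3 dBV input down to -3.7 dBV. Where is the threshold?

Input is 5 dB above T (since output overshoot × R = input overshoot: (-3.7 − T)·5 = 0.3 − T gives T = -4.7 dBV).
Check: -4.7 + (0.3 − (-4.7))/5 = -4.7 + 1 = -3.7 dBV. ✓

-4.7 dBV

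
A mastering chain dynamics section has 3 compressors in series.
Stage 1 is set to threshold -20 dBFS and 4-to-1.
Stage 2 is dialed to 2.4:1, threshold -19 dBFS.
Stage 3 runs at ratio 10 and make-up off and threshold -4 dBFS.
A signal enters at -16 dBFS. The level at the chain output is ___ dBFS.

-19 dBFS

Stage 1: -16 dBFS is 4 dB over -20 dBFS; at 4:1 that becomes 1 dB over, giving -19 dBFS.
Stage 2: -19 dBFS is at or below the -19 dBFS threshold — no compression; output -19 dBFS.
Stage 3: -19 dBFS is at or below the -4 dBFS threshold — no compression; output -19 dBFS.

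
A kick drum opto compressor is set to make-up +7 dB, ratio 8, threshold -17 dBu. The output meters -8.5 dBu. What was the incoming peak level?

-5 dBu

Stripping the +7 dB make-up gives -15.5 dBu at the gain stage.
That's 1.5 dB above the -17 dBu threshold.
Undo the ratio: input overshoot = 1.5 × 8 = 12 dB, giving input = -5 dBu.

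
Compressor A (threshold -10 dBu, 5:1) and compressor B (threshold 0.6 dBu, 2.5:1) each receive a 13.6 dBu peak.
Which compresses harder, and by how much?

A: overshoot 23.6 dB → output overshoot 4.72 dB → GR 18.88 dB.
B: overshoot 13 dB → output overshoot 5.2 dB → GR 7.8 dB.
A applies 11.08 dB more gain reduction.

A, by 11.08 dB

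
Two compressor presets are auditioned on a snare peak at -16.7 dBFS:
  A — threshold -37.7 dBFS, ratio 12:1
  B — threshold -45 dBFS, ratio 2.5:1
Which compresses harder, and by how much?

A: 21 dB over, compressed to 1.75 dB over, so 19.25 dB of GR.
B: 28.3 dB over, compressed to 11.32 dB over, so 16.98 dB of GR.
A applies 2.27 dB more gain reduction.

A, by 2.27 dB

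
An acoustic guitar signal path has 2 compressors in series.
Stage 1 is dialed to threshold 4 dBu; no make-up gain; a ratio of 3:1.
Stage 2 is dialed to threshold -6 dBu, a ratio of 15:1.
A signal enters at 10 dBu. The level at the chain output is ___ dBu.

-5.2 dBu

Stage 1: 6 dB above 4 dBu, reduced 3:1 to 2 dB above → 6 dBu.
Stage 2: overshoot 12 dB → 12/15 = 0.8 dB → -5.2 dBu.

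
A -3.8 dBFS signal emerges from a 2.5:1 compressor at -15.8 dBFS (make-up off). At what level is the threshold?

-23.8 dBFS

Let T be the threshold. Output overshoot = (input overshoot)/R, so -15.8 − T = (-3.8 − T)/2.5.
2.5·(-15.8 − T) = -3.8 − T → 1.5·T = -39.5 − (-3.8) = -35.7.
T = -35.7/1.5 = -23.8 dBFS.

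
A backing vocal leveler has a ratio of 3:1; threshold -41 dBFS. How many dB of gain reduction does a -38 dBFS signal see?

2 dB

Overshoot = -38 − (-41) = 3 dB.
After 3:1 compression the overshoot becomes 3/3 = 1 dB.
GR = overshoot in − overshoot out = 3 − 1 = 2 dB.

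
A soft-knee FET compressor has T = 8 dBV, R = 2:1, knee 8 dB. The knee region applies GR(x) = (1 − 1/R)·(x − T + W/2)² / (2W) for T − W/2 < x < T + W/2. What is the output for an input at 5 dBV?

x − T + W/2 = 5 − 8 + 4 = 1.
GR = (1 − 1/2) × 1² / 16 = 0.5 × 1 / 16 = 0.03125 dB.
Output = 5 − 0.03125 = 4.96875 dBV.

4.96875 dBV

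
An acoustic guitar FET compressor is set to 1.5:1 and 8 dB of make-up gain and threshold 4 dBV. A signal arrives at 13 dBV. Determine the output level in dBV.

18 dBV

The input is 9 dB above the 4 dBV threshold.
At 1.5:1 the overshoot is divided by 1.5, leaving 6 dB above threshold.
Output = 4 + 6 = 10 dBV; make-up adds 8 dB, giving 18 dBV.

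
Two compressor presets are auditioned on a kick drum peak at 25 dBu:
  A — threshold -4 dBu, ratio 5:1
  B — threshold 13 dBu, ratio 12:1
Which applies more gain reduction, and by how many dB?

A: 29 dB over, compressed to 5.8 dB over, so 23.2 dB of GR.
B: 12 dB over, compressed to 1 dB over, so 11 dB of GR.
A reduces 12.2 dB more.

A, by 12.2 dB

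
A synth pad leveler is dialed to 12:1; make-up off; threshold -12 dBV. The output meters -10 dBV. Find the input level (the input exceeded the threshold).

Post-compression overshoot = -10 − (-12) = 2 dB.
Before 12:1 compression the overshoot was 2 × 12 = 24 dB, so input = -12 + 24 = 12 dBV.

12 dBV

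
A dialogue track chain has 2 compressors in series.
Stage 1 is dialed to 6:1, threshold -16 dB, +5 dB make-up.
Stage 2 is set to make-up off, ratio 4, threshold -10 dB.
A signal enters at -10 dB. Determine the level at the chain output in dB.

-10 dB

Stage 1: -10 dB is 6 dB over -16 dB; at 6:1 that becomes 1 dB over, giving -15 dB; +5 dB make-up → -10 dB.
Stage 2: -10 dB ≤ -10 dB, so stage 2 doesn't engage; output -10 dB.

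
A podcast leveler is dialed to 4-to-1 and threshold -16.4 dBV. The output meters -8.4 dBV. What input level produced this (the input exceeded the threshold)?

15.6 dBV

That's 8 dB above the -16.4 dBV threshold.
Input overshoot = R × output overshoot = 32 dB → input = -16.4 + 32 = 15.6 dBV.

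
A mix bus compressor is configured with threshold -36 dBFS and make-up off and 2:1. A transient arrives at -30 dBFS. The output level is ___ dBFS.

-33 dBFS

Overshoot: -30 − (-36) = 6 dB.
2:1 compression reduces that to 6/2 = 3 dB over.
Output = -36 + 3 = -33 dBFS.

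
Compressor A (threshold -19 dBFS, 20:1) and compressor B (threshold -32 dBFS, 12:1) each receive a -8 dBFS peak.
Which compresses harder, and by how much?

A: GR = 11 − 11/20 = 10.45 dB.
B: GR = 24 − 24/12 = 22 dB.
Difference: 11.55 dB in favour of B.

B, by 11.55 dB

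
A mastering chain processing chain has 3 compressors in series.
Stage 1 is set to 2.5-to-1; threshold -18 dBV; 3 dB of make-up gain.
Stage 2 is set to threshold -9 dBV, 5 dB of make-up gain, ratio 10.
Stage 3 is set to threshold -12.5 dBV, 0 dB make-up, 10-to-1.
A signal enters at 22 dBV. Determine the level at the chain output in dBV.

Stage 1: 40 dB above -18 dBV, reduced 2.5:1 to 16 dB above → -2 dBV; +3 dB make-up → 1 dBV.
Stage 2: 10 dB above -9 dBV, reduced 10:1 to 1 dB above → -8 dBV; +5 dB make-up → -3 dBV.
Stage 3: -3 dBV is 9.5 dB over -12.5 dBV; at 10:1 that becomes 0.95 dB over, giving -11.55 dBV.

-11.55 dBV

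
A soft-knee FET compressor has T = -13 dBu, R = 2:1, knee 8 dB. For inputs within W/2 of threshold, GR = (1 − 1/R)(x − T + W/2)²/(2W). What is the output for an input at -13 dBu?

-13.5 dBu

x − T + W/2 = -13 − (-13) + 4 = 4.
GR = (1 − 1/2) × 4² / 16 = 0.5 × 16 / 16 = 0.5 dB.
Output = -13 − 0.5 = -13.5 dBu.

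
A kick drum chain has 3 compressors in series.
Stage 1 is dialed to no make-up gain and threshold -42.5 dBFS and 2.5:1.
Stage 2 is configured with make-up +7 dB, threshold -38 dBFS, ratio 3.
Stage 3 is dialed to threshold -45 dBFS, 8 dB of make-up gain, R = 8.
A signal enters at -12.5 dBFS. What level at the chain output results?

Stage 1: overshoot 30 dB → 30/2.5 = 12 dB → -30.5 dBFS.
Stage 2: overshoot 7.5 dB → 7.5/3 = 2.5 dB → -35.5 dBFS; +7 dB make-up → -28.5 dBFS.
Stage 3: overshoot 16.5 dB → 16.5/8 = 2.0625 dB → -42.9375 dBFS; +8 dB make-up → -34.9375 dBFS.

-34.9375 dBFS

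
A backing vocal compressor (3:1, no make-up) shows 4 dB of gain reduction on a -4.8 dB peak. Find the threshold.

-10.8 dB

Let T be the threshold. Output overshoot = (input overshoot)/R, so -8.8 − T = (-4.8 − T)/3.
3·(-8.8 − T) = -4.8 − T → 2·T = -26.4 − (-4.8) = -21.6.
T = -21.6/2 = -10.8 dB.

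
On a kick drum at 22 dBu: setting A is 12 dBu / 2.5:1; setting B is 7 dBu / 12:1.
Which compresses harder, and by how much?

A: GR = 10 − 10/2.5 = 6 dB.
B: GR = 15 − 15/12 = 13.75 dB.
B applies 7.75 dB more gain reduction.

B, by 7.75 dB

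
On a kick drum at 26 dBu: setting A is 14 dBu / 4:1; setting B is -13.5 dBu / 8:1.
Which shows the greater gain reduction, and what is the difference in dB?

A: 12 dB over, compressed to 3 dB over, so 9 dB of GR.
B: 39.5 dB over, compressed to 4.9375 dB over, so 34.5625 dB of GR.
B applies 25.5625 dB more gain reduction.

B, by 25.5625 dB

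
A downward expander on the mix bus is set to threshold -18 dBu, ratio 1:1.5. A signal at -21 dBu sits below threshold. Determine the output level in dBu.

Below threshold, a 1:1.5 expander applies gain = (1.5−1)×(T − x) of attenuation.
(1.5−1) × 3 = 1.5 dB, so output = -21 − 1.5 = -22.5 dBu.

-22.5 dBu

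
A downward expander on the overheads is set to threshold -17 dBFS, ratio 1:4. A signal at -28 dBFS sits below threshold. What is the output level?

-61 dBFS

The input is 11 dB below the -17 dBFS threshold.
A 1:4 expander multiplies undershoot by 4: 11 × 4 = 44 dB below threshold.
Output = -17 − 44 = -61 dBFS.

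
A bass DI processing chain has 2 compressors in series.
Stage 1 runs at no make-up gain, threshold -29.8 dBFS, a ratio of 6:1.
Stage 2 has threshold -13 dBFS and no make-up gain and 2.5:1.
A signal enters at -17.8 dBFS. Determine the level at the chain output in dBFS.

Stage 1: 12 dB above -29.8 dBFS, reduced 6:1 to 2 dB above → -27.8 dBFS.
Stage 2: -27.8 dBFS is at or below the -13 dBFS threshold — no compression; output -27.8 dBFS.

-27.8 dBFS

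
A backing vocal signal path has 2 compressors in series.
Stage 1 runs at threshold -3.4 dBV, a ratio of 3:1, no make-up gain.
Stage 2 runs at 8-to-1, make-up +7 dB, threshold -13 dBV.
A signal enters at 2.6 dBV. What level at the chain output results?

Stage 1: 6 dB above -3.4 dBV, reduced 3:1 to 2 dB above → -1.4 dBV.
Stage 2: -1.4 dBV is 11.6 dB over -13 dBV; at 8:1 that becomes 1.45 dB over, giving -11.55 dBV; +7 dB make-up → -4.55 dBV.

-4.55 dBV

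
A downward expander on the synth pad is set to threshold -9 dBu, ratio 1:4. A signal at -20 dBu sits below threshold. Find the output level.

-53 dBu

Undershoot = (-9) − (-20) = 11 dB.
At 1:4, that expands to 44 dB under threshold.
Output = -9 − 44 = -53 dBu.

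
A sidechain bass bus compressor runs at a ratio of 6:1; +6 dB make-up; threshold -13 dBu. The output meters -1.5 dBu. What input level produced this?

20 dBu

Remove make-up: -1.5 − 6 = -7.5 dBu.
That's 5.5 dB above the -13 dBu threshold.
Undo the ratio: input overshoot = 5.5 × 6 = 33 dB, giving input = 20 dBu.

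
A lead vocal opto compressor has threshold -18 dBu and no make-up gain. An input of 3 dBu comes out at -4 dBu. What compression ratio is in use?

1.5:1

Input overshoot = 3 − (-18) = 21 dB; output overshoot = -4 − (-18) = 14 dB.
Ratio = 21 / 14 = 1.5.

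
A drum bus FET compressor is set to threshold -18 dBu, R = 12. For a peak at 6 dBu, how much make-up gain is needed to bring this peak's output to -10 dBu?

Overshoot 24 dB → 24/12 = 2 dB after compression, so the compressed level is -18 + 2 = -16 dBu.
Make-up = target − compressed = -10 − (-16) = 6 dB.

6 dB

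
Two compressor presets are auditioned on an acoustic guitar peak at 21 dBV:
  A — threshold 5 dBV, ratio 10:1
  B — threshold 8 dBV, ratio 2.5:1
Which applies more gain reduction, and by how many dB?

A, by 6.6 dB

A: overshoot 16 dB → output overshoot 1.6 dB → GR 14.4 dB.
B: overshoot 13 dB → output overshoot 5.2 dB → GR 7.8 dB.
Difference: 6.6 dB in favour of A.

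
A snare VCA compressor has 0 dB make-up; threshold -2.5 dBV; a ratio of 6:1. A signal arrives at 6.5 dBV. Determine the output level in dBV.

Overshoot: 6.5 − (-2.5) = 9 dB.
6:1 compression reduces that to 9/6 = 1.5 dB over.
So the level is -2.5 + 1.5 = -1 dBV.

-1 dBV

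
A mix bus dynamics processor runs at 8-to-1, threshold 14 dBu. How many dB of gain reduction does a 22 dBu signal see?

7 dB

Overshoot = 22 − 14 = 8 dB.
After 8:1 compression the overshoot becomes 8/8 = 1 dB.
So the signal is attenuated by 8 − 1 = 7 dB.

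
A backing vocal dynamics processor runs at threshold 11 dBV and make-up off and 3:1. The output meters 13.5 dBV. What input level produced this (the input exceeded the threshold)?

18.5 dBV

The compressed level sits 13.5 − 11 = 2.5 dB over threshold.
Input overshoot = R × output overshoot = 7.5 dB → input = 11 + 7.5 = 18.5 dBV.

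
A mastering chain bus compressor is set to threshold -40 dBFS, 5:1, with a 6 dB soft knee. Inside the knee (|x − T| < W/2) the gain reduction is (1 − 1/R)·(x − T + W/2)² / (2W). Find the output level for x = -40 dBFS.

x − T + W/2 = -40 − (-40) + 3 = 3.
GR = (1 − 1/5) × 3² / 12 = 0.8 × 9 / 12 = 0.6 dB.
Output = -40 − 0.6 = -40.6 dBFS.

-40.6 dBFS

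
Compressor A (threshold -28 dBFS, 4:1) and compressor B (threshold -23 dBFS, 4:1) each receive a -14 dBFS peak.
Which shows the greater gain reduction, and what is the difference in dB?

A: GR = 14 − 14/4 = 10.5 dB.
B: GR = 9 − 9/4 = 6.75 dB.
A reduces 3.75 dB more.

A, by 3.75 dB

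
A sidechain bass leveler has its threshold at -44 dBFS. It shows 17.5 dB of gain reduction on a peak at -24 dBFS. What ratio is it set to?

Input overshoot = -24 − (-44) = 20 dB.
Output overshoot = 20 − 17.5 = 2.5 dB.
Ratio = input overshoot / output overshoot = 20 / 2.5 = 8.

8:1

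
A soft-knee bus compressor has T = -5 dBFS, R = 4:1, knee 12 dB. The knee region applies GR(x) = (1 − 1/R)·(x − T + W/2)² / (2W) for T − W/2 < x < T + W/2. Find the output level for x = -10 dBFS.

x − T + W/2 = -10 − (-5) + 6 = 1.
GR = (1 − 1/4) × 1² / 24 = 0.75 × 1 / 24 = 0.03125 dB.
Output = -10 − 0.03125 = -10.03125 dBFS.

-10.03125 dBFS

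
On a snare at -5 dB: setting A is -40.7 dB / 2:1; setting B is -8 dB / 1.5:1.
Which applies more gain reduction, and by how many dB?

A: 35.7 dB over, compressed to 17.85 dB over, so 17.85 dB of GR.
B: 3 dB over, compressed to 2 dB over, so 1 dB of GR.
A applies 16.85 dB more gain reduction.

A, by 16.85 dB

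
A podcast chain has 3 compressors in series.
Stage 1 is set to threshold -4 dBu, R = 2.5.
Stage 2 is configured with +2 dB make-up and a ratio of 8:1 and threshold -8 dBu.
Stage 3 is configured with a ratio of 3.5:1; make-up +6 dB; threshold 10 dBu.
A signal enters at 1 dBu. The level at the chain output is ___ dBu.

0.75 dBu

Stage 1: overshoot 5 dB → 5/2.5 = 2 dB → -2 dBu.
Stage 2: overshoot 6 dB → 6/8 = 0.75 dB → -7.25 dBu; +2 dB make-up → -5.25 dBu.
Stage 3: below threshold (-5.25 ≤ 10); passes unchanged; make-up brings it to 0.75 dBu.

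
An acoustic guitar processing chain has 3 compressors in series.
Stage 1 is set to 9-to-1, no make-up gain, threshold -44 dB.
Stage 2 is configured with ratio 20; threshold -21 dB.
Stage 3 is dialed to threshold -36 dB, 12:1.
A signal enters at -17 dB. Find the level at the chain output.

Stage 1: 27 dB above -44 dB, reduced 9:1 to 3 dB above → -41 dB.
Stage 2: -41 dB is at or below the -21 dB threshold — no compression; output -41 dB.
Stage 3: below threshold (-41 ≤ -36); passes unchanged; output -41 dB.

-41 dB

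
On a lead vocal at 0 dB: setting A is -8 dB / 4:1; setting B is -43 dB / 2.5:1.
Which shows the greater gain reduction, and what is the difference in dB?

A: GR = 8 − 8/4 = 6 dB.
B: GR = 43 − 43/2.5 = 25.8 dB.
Difference: 19.8 dB in favour of B.

B, by 19.8 dB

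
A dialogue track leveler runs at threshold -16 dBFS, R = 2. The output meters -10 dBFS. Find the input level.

-4 dBFS

Post-compression overshoot = -10 − (-16) = 6 dB.
Before 2:1 compression the overshoot was 6 × 2 = 12 dB, so input = -16 + 12 = -4 dBFS.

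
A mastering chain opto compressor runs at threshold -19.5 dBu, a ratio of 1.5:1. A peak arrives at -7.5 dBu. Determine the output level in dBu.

-7.5 dBu sits 12 dB over threshold.
At 1.5:1 the overshoot is divided by 1.5, leaving 8 dB above threshold.
So the level is -19.5 + 8 = -11.5 dBu.

-11.5 dBu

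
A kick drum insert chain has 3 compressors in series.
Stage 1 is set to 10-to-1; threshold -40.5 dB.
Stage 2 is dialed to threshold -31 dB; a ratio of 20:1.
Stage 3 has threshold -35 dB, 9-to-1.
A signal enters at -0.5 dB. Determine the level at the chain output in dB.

Stage 1: overshoot 40 dB → 40/10 = 4 dB → -36.5 dB.
Stage 2: -36.5 dB ≤ -31 dB, so stage 2 doesn't engage; output -36.5 dB.
Stage 3: -36.5 dB ≤ -35 dB, so stage 3 doesn't engage; output -36.5 dB.

-36.5 dB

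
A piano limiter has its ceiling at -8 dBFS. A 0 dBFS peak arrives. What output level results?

-8 dBFS

At ∞:1, everything above -8 dBFS is held at the ceiling.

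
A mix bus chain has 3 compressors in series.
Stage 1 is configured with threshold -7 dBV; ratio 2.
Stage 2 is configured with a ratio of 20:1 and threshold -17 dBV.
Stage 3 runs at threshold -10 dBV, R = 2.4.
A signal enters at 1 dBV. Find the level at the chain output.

Stage 1: 8 dB above -7 dBV, reduced 2:1 to 4 dB above → -3 dBV.
Stage 2: 14 dB above -17 dBV, reduced 20:1 to 0.7 dB above → -16.3 dBV.
Stage 3: below threshold (-16.3 ≤ -10); passes unchanged; output -16.3 dBV.

-16.3 dBV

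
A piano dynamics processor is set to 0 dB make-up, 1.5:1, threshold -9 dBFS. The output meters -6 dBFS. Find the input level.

That's 3 dB above the -9 dBFS threshold.
Before 1.5:1 compression the overshoot was 3 × 1.5 = 4.5 dB, so input = -9 + 4.5 = -4.5 dBFS.

-4.5 dBFS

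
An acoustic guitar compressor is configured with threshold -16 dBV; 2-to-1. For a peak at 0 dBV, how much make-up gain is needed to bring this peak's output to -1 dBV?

7 dB

Overshoot 16 dB → 16/2 = 8 dB after compression, so the compressed level is -16 + 8 = -8 dBV.
Make-up = target − compressed = -1 − (-8) = 7 dB.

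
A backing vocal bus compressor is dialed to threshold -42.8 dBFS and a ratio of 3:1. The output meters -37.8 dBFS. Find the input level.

That's 5 dB above the -42.8 dBFS threshold.
Undo the ratio: input overshoot = 5 × 3 = 15 dB, giving input = -27.8 dBFS.

-27.8 dBFS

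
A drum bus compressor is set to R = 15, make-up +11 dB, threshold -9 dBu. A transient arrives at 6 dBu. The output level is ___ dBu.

3 dBu

The input is 15 dB above the -9 dBu threshold.
15:1 compression reduces that to 15/15 = 1 dB over.
That puts the output at -8 dBu; make-up adds 11 dB, giving 3 dBu.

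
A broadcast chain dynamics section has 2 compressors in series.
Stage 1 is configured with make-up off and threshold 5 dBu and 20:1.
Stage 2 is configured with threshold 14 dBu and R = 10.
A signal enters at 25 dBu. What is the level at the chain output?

6 dBu

Stage 1: 20 dB above 5 dBu, reduced 20:1 to 1 dB above → 6 dBu.
Stage 2: 6 dBu is at or below the 14 dBu threshold — no compression; output 6 dBu.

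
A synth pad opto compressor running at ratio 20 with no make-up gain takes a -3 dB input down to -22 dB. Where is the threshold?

Input is 20 dB above T (since output overshoot × R = input overshoot: (-22 − T)·20 = -3 − T gives T = -23 dB).
Check: -23 + (-3 − (-23))/20 = -23 + 1 = -22 dB. ✓

-23 dB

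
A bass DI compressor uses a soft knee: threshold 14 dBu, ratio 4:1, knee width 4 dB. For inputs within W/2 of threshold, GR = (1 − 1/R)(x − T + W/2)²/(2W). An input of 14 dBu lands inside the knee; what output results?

13.625 dBu

x − T + W/2 = 14 − 14 + 2 = 2.
GR = (1 − 1/4) × 2² / 8 = 0.75 × 4 / 8 = 0.375 dB.
Output = 14 − 0.375 = 13.625 dBu.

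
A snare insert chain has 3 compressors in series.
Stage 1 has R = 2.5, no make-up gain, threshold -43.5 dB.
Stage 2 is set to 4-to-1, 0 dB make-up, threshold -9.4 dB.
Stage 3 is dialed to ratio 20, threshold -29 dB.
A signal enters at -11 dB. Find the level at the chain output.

-30.5 dB

Stage 1: overshoot 32.5 dB → 32.5/2.5 = 13 dB → -30.5 dB.
Stage 2: -30.5 dB ≤ -9.4 dB, so stage 2 doesn't engage; output -30.5 dB.
Stage 3: -30.5 dB ≤ -29 dB, so stage 3 doesn't engage; output -30.5 dB.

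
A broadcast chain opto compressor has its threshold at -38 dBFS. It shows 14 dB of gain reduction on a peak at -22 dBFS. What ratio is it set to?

Input overshoot = -22 − (-38) = 16 dB.
Output overshoot = 16 − 14 = 2 dB.
Ratio = input overshoot / output overshoot = 16 / 2 = 8.

8:1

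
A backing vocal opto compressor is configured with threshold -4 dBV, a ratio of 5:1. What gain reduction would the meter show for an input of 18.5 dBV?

18 dB

Overshoot = 18.5 − (-4) = 22.5 dB.
A 5:1 ratio leaves 4.5 dB of that excess.
Gain reduction = 22.5 − 4.5 = 18 dB.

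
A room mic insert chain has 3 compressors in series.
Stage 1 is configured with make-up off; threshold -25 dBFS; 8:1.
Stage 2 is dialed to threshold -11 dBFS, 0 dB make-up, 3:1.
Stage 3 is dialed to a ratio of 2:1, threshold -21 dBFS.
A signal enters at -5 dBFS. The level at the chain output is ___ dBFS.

-22.5 dBFS

Stage 1: 20 dB above -25 dBFS, reduced 8:1 to 2.5 dB above → -22.5 dBFS.
Stage 2: -22.5 dBFS is at or below the -11 dBFS threshold — no compression; output -22.5 dBFS.
Stage 3: -22.5 dBFS is at or below the -21 dBFS threshold — no compression; output -22.5 dBFS.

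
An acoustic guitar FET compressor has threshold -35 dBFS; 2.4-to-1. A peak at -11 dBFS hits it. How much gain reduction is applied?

14 dB

-11 dBFS exceeds the threshold by 24 dB.
At 2.4:1, output sits 24/2.4 = 10 dB above threshold.
GR = overshoot in − overshoot out = 24 − 10 = 14 dB.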